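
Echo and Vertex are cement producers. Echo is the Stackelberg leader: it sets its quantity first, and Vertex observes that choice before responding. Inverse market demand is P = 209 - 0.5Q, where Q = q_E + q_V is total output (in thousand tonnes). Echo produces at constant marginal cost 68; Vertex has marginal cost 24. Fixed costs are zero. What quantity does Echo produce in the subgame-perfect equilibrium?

Solve by backward induction. Given q_E, the follower Vertex maximises π_V = (209 - (1/2)q_E - (1/2)q_V)q_V - 24q_V.
Follower FOC: 185 - (1/2)q_E - q_V = 0, so q_V(q_E) = (185 - (1/2)q_E).
The leader anticipates this reaction. Substituting into P = 209 - 0.5Q gives P = 233/2 - (1/4)q_E, so π_E = (233/2 - (1/4)q_E)q_E - 68q_E.
Leader FOC: 97/2 - (1/2)q_E = 0, so q_E = 97.
Then q_V = (185 - (1/2)·97) = 273/2.

97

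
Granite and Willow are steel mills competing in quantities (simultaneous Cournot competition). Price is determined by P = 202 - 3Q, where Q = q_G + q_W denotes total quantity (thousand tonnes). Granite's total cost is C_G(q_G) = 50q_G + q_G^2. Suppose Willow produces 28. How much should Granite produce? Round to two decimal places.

With the rival's output fixed at 28, Granite's profit is π_G = (202 - 3·28 - 3q_G)q_G - (50q_G + q_G²) = (118 - 3q_G)q_G - (50q_G + q_G²).
∂π_G/∂q_G = 68 - 8q_G = 0, so q_G = 17/2.

8.50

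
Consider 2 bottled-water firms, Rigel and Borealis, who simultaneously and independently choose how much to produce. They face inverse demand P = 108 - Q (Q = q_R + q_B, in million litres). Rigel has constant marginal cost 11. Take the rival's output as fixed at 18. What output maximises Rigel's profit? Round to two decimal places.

With the rival's output fixed at 18, Rigel's profit is π_R = (108 - 18 - q_R)q_R - (11q_R) = (90 - q_R)q_R - (11q_R).
∂π_R/∂q_R = 79 - 2q_R = 0, so q_R = 79/2.

39.50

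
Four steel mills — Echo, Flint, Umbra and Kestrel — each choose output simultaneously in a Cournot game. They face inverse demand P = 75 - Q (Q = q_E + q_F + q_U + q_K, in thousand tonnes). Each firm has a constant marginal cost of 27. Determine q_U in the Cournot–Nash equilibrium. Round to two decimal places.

Each firm earns π_i = (75 - Q)q_i - 27q_i.
Setting ∂π_i/∂q_i = 0 with rivals' quantities fixed: 48 - 2q_i - Σ_{j≠i} q_j = 0.
With identical firms every q_j equals q_i, so Σ_{j≠i} q_j = 3q_i and 48 = 5q_i, giving q_i = 48/5.

9.60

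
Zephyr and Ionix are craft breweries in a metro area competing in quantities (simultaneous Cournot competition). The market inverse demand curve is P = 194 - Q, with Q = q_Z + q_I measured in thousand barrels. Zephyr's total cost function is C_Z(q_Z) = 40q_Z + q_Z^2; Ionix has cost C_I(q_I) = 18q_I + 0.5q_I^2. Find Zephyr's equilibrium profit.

1352

Zephyr's profit: π_Z = (194 - Q)q_Z - (40q_Z + q_Z²). Setting ∂π_Z/∂q_Z = 0: 154 - 4q_Z - (q_I) = 0.
Ionix's first-order condition: 176 - 3q_I - (q_Z) = 0.
Best responses: q_Z = (154 - q_I)/4, q_I = (176 - q_Z)/3.
Substituting one into the other gives q_Z = 26 and q_I = 50.
Price P = 194 - 76 = 118.
Zephyr's profit: 118·26 - 40·26 - 26² = 1352.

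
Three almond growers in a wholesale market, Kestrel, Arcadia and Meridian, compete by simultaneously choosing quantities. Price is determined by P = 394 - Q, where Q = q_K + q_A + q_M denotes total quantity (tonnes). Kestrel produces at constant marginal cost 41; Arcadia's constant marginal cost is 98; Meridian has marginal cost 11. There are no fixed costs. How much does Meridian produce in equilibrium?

Kestrel's profit: π_K = (394 - Q)q_K - (41q_K). Setting ∂π_K/∂q_K = 0: 353 - 2q_K - (q_A + q_M) = 0.
Arcadia's first-order condition: 296 - 2q_A - (q_K + q_M) = 0.
Meridian's profit: π_M = (394 - Q)q_M - (11q_M). Setting ∂π_M/∂q_M = 0: 383 - 2q_M - (q_K + q_A) = 0.
Adding the 3 first-order conditions: 1032 − 4Q = 0, so Q = 258.
Back-substituting: q_K = (353 − 258) = 95, q_A = (296 − 258) = 38, q_M = (383 − 258) = 125.

125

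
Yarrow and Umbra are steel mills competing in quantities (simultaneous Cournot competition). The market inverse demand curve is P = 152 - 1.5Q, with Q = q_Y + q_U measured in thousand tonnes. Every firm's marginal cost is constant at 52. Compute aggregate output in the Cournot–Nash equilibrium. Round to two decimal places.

Each firm earns π_i = (152 - 1.5Q)q_i - 52q_i.
Setting ∂π_i/∂q_i = 0 with rivals' quantities fixed: 100 - 3q_i - (3/2)q_j = 0.
With identical firms every q_j equals q_i, so q_j = q_i and 100 = (9/2)q_i, giving q_i = 200/9.
Total output Q = 200/9 + 200/9 = 400/9.

44.44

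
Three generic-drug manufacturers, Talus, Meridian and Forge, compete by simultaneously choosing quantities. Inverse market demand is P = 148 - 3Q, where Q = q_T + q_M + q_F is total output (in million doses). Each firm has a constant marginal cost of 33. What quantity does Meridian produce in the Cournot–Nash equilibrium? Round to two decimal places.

Each firm earns π_i = (148 - 3Q)q_i - 33q_i.
Setting ∂π_i/∂q_i = 0 with rivals' quantities fixed: 115 - 6q_i - 3·Σ_{j≠i} q_j = 0.
By symmetry each firm produces the same amount; substituting Σ_{j≠i} q_j = 2q_i yields q_i = 115/12.

9.58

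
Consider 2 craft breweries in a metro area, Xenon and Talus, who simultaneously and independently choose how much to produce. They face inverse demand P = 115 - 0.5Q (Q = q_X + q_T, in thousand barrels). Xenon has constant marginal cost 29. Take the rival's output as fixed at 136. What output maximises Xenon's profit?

With the rival's output fixed at 136, Xenon's profit is π_X = (115 - (1/2)·136 - (1/2)q_X)q_X - (29q_X) = (47 - (1/2)q_X)q_X - (29q_X).
∂π_X/∂q_X = 18 - q_X = 0, so q_X = 18.

18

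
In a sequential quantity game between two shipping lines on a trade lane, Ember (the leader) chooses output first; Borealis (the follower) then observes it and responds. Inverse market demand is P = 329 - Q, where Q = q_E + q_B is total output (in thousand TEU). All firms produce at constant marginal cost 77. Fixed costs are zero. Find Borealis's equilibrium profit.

Solve by backward induction. Given q_E, the follower Borealis maximises π_B = (329 - q_E - q_B)q_B - 77q_B.
Follower FOC: 252 - q_E - 2q_B = 0, so q_B(q_E) = (252 - q_E)/2.
The leader anticipates this reaction. Substituting into P = 329 - Q gives P = 203 - (1/2)q_E, so π_E = (203 - (1/2)q_E)q_E - 77q_E.
The leader's first-order condition 126 - q_E = 0 yields q_E = 126.
Then q_B = (252 - 126)/2 = 63.
Price P = 329 - 189 = 140.
Borealis's profit: (140 - 77)·63 = 3969.

3969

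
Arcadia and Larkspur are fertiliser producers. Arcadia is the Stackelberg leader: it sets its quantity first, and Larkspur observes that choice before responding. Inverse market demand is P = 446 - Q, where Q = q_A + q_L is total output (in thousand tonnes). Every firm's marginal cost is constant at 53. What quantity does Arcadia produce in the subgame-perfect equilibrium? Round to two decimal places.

196.50

The follower Larkspur best-responds to any q_A: π_L = (446 - Q)q_L - 53q_L.
∂π_L/∂q_L = 393 - q_A - 2q_L = 0 gives the reaction function q_L = (393 - q_A)/2.
Arcadia substitutes q_L(q_A) into its own profit: π_A = q_A(446 - q_A - (393 - q_A)/2) - 53q_A = (499/2 - (1/2)q_A)q_A - 53q_A.
Maximising: ∂π_A/∂q_A = 393/2 - q_A = 0, giving q_A = 393/2.
Then q_L = (393 - 393/2)/2 = 393/4.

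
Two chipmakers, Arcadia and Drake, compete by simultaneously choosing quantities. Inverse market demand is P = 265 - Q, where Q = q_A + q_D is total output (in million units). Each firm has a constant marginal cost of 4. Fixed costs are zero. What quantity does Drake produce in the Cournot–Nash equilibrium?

87

Each firm earns π_i = (265 - Q)q_i - 4q_i.
Setting ∂π_i/∂q_i = 0 with rivals' quantities fixed: 261 - 2q_i - q_j = 0.
By symmetry each firm produces the same amount; substituting q_j = q_i yields q_i = 261/3 = 87.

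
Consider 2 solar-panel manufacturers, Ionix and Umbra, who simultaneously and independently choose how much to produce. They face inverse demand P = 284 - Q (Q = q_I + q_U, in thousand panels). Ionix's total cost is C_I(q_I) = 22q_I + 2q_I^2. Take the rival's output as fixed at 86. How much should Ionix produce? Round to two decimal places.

29.33

With the rival's output fixed at 86, Ionix's profit is π_I = (284 - 86 - q_I)q_I - (22q_I + 2q_I²) = (198 - q_I)q_I - (22q_I + 2q_I²).
∂π_I/∂q_I = 176 - 6q_I = 0, so q_I = 88/3.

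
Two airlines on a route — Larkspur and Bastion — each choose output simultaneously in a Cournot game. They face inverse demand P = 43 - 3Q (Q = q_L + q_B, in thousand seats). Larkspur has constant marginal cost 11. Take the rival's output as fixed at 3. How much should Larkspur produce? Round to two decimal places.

3.83

With the rival's output fixed at 3, Larkspur's profit is π_L = (43 - 3·3 - 3q_L)q_L - (11q_L) = (34 - 3q_L)q_L - (11q_L).
∂π_L/∂q_L = 23 - 6q_L = 0, so q_L = 23/6.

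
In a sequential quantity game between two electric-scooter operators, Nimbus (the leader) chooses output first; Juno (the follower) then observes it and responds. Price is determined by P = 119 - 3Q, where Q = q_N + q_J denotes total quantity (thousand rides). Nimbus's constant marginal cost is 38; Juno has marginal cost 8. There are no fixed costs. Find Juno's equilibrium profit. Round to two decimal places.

The follower Juno best-responds to any q_N: π_J = (119 - 3Q)q_J - 8q_J.
Follower FOC: 111 - 3q_N - 6q_J = 0, so q_J(q_N) = (111 - 3q_N)/6.
The leader anticipates this reaction. Substituting into P = 119 - 3Q gives P = 127/2 - (3/2)q_N, so π_N = (127/2 - (3/2)q_N)q_N - 38q_N.
The leader's first-order condition 51/2 - 3q_N = 0 yields q_N = 17/2.
Then q_J = (111 - 3·(17/2))/6 = 57/4.
Price P = 119 - 3·(91/4) = 203/4.
Juno's profit: (203/4 - 8)·(57/4) = 609.1875.

609.19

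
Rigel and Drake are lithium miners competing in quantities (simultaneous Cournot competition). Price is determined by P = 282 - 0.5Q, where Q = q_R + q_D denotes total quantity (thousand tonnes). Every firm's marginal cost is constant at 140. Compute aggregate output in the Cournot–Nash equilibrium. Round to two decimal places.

189.33

Each firm earns π_i = (282 - 0.5Q)q_i - 140q_i.
Setting ∂π_i/∂q_i = 0 with rivals' quantities fixed: 142 - q_i - (1/2)q_j = 0.
By symmetry each firm produces the same amount; substituting q_j = q_i yields q_i = 142/(3/2) = 284/3.
Total output Q = 284/3 + 284/3 = 568/3.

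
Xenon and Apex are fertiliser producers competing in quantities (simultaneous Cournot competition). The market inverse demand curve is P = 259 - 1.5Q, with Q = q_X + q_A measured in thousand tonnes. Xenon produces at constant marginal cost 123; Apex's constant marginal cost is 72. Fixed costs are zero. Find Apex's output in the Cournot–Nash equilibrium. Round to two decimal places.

Xenon's profit: π_X = (259 - 1.5Q)q_X - (123q_X). Setting ∂π_X/∂q_X = 0: 136 - 3q_X - (3/2)(q_A) = 0.
Apex's first-order condition: 187 - 3q_A - (3/2)(q_X) = 0.
Rearranging gives the reaction functions q_X = (136 - (3/2)q_A)/3 and q_A = (187 - (3/2)q_X)/3.
Substituting one into the other gives q_X = 170/9 and q_A = 476/9.

52.89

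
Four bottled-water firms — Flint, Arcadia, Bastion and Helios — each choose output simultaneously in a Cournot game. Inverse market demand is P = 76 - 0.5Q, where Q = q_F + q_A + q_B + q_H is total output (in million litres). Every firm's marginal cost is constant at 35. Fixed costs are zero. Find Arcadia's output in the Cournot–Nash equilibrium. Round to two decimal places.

A representative firm's profit is π_i = q_i(76 - 0.5Q) - 35q_i.
First-order condition (treating rivals' output as given): 41 - q_i - (1/2)·Σ_{j≠i} q_j = 0.
By symmetry each firm produces the same amount; substituting Σ_{j≠i} q_j = 3q_i yields q_i = 41/(5/2) = 82/5.

16.40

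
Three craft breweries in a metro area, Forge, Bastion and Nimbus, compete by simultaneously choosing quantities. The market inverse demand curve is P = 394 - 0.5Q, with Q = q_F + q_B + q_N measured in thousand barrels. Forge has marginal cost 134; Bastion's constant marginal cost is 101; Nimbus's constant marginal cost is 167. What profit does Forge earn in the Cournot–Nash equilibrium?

Forge's profit: π_F = (394 - 0.5Q)q_F - (134q_F). Setting ∂π_F/∂q_F = 0: 260 - q_F - (1/2)(q_B + q_N) = 0.
Bastion's first-order condition: 293 - q_B - (1/2)(q_F + q_N) = 0.
Nimbus's first-order condition: 227 - q_N - (1/2)(q_F + q_B) = 0.
Adding the 3 first-order conditions: 780 − 2Q = 0, so Q = 390.
Back-substituting: q_F = (260 − 195)/(1/2) = 130, q_B = (293 − 195)/(1/2) = 196, q_N = (227 − 195)/(1/2) = 64.
Price P = 394 - (1/2)·390 = 199.
Forge's profit: (199 - 134)·130 = 8450.

8450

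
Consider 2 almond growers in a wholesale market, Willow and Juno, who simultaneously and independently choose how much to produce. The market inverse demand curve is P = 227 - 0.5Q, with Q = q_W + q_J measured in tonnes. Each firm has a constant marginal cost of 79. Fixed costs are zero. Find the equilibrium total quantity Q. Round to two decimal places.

A representative firm's profit is π_i = q_i(227 - 0.5Q) - 79q_i.
First-order condition (treating rivals' output as given): 148 - q_i - (1/2)q_j = 0.
With identical firms every q_j equals q_i, so q_j = q_i and 148 = (3/2)q_i, giving q_i = 296/3.
Total output Q = 296/3 + 296/3 = 592/3.

197.33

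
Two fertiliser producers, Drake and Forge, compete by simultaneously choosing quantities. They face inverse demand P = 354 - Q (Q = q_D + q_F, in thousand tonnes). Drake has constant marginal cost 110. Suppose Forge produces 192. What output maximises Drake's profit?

26

With the rival's output fixed at 192, Drake's profit is π_D = (354 - 192 - q_D)q_D - (110q_D) = (162 - q_D)q_D - (110q_D).
∂π_D/∂q_D = 52 - 2q_D = 0, so q_D = 26.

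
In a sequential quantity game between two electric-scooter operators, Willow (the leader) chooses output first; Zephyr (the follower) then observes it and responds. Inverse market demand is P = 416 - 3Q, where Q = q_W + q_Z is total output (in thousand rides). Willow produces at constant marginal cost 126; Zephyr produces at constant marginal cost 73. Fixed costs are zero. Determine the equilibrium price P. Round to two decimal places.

185.25

Solve by backward induction. Given q_W, the follower Zephyr maximises π_Z = (416 - 3q_W - 3q_Z)q_Z - 73q_Z.
∂π_Z/∂q_Z = 343 - 3q_W - 6q_Z = 0 gives the reaction function q_Z = (343 - 3q_W)/6.
The leader anticipates this reaction. Substituting into P = 416 - 3Q gives P = 489/2 - (3/2)q_W, so π_W = (489/2 - (3/2)q_W)q_W - 126q_W.
Maximising: ∂π_W/∂q_W = 237/2 - 3q_W = 0, giving q_W = 79/2.
Then q_Z = (343 - 3·(79/2))/6 = 449/12.
Total output Q = 923/12, so price P = 416 - 3·(923/12) = 741/4.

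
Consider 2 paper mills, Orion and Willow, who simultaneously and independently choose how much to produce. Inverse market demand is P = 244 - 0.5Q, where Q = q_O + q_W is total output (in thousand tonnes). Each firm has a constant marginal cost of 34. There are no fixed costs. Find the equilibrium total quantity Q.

A representative firm's profit is π_i = q_i(244 - 0.5Q) - 34q_i.
First-order condition (treating rivals' output as given): 210 - q_i - (1/2)q_j = 0.
With identical firms every q_j equals q_i, so q_j = q_i and 210 = (3/2)q_i, giving q_i = 140.
Total output Q = 140 + 140 = 280.

280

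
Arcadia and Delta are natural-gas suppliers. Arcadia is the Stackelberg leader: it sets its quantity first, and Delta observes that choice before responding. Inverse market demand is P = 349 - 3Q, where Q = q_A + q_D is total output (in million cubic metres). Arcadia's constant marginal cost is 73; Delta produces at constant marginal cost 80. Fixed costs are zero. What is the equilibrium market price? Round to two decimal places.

Solve by backward induction. Given q_A, the follower Delta maximises π_D = (349 - 3q_A - 3q_D)q_D - 80q_D.
Setting the follower's marginal profit to zero, 269 - 3q_A - 6q_D = 0, i.e. q_D = (269 - 3q_A)/6.
Arcadia substitutes q_D(q_A) into its own profit: π_A = q_A(349 - 3q_A - (269 - 3q_A)/2) - 73q_A = (429/2 - (3/2)q_A)q_A - 73q_A.
Leader FOC: 283/2 - 3q_A = 0, so q_A = 283/6.
Then q_D = (269 - 3·(283/6))/6 = 85/4.
Total output Q = 821/12, so price P = 349 - 3·(821/12) = 575/4.

143.75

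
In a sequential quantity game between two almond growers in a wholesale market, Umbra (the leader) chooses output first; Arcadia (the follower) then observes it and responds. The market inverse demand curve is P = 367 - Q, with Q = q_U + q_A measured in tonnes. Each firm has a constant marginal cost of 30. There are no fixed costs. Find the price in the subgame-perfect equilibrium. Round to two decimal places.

Solve by backward induction. Given q_U, the follower Arcadia maximises π_A = (367 - q_U - q_A)q_A - 30q_A.
Follower FOC: 337 - q_U - 2q_A = 0, so q_A(q_U) = (337 - q_U)/2.
The leader anticipates this reaction. Substituting into P = 367 - Q gives P = 397/2 - (1/2)q_U, so π_U = (397/2 - (1/2)q_U)q_U - 30q_U.
Maximising: ∂π_U/∂q_U = 337/2 - q_U = 0, giving q_U = 337/2.
Then q_A = (337 - 337/2)/2 = 337/4.
Total output Q = 1011/4, so price P = 367 - 1011/4 = 457/4.

114.25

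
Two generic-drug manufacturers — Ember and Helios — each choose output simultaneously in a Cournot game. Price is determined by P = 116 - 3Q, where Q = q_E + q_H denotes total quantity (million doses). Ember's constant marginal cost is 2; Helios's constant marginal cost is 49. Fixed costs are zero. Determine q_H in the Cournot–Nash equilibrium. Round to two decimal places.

Ember's profit: π_E = (116 - 3Q)q_E - (2q_E). Setting ∂π_E/∂q_E = 0: 114 - 6q_E - 3(q_H) = 0.
Helios's first-order condition: 67 - 6q_H - 3(q_E) = 0.
So q_E = (114 - 3q_H)/6 and q_H = (67 - 3q_E)/6.
Solving the pair: q_E = 161/9, q_H = 20/9.

2.22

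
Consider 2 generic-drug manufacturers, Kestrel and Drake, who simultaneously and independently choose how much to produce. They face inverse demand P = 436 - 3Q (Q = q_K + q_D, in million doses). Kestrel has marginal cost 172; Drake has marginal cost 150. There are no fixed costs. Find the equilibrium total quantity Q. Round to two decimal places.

Kestrel's profit: π_K = (436 - 3Q)q_K - (172q_K). Setting ∂π_K/∂q_K = 0: 264 - 6q_K - 3(q_D) = 0.
Drake's first-order condition: 286 - 6q_D - 3(q_K) = 0.
So q_K = (264 - 3q_D)/6 and q_D = (286 - 3q_K)/6.
Substituting one into the other gives q_K = 242/9 and q_D = 308/9.
Total output Q = 242/9 + 308/9 = 550/9.

61.11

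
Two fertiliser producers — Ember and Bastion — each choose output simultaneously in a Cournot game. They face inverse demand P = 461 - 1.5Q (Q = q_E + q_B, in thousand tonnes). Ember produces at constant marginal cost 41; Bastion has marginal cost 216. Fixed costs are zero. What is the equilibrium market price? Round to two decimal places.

239.33

Ember's profit: π_E = (461 - 1.5Q)q_E - (41q_E). Setting ∂π_E/∂q_E = 0: 420 - 3q_E - (3/2)(q_B) = 0.
Bastion's profit: π_B = (461 - 1.5Q)q_B - (216q_B). Setting ∂π_B/∂q_B = 0: 245 - 3q_B - (3/2)(q_E) = 0.
Rearranging gives the reaction functions q_E = (420 - (3/2)q_B)/3 and q_B = (245 - (3/2)q_E)/3.
Solving the pair: q_E = 1190/9, q_B = 140/9.
Total output Q = 1330/9, so price P = 461 - (3/2)·(1330/9) = 718/3.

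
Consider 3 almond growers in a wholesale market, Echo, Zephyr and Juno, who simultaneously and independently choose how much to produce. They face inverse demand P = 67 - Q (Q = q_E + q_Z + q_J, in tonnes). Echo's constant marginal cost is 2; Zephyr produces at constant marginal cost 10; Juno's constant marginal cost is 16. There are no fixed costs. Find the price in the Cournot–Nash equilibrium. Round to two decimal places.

Echo's profit: π_E = (67 - Q)q_E - (2q_E). Setting ∂π_E/∂q_E = 0: 65 - 2q_E - (q_Z + q_J) = 0.
Zephyr's profit: π_Z = (67 - Q)q_Z - (10q_Z). Setting ∂π_Z/∂q_Z = 0: 57 - 2q_Z - (q_E + q_J) = 0.
Juno's first-order condition: 51 - 2q_J - (q_E + q_Z) = 0.
Adding the 3 first-order conditions: 173 − 4Q = 0, so Q = 173/4.
Back-substituting: q_E = (65 − 173/4) = 87/4, q_Z = (57 − 173/4) = 55/4, q_J = (51 − 173/4) = 31/4.
Total output Q = 173/4, so price P = 67 - 173/4 = 95/4.

23.75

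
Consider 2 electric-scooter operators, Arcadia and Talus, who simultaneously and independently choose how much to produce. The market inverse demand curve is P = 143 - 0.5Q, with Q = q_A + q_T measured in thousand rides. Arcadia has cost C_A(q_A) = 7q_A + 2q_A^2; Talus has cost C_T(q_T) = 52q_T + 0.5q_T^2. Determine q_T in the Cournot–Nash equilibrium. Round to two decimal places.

39.69

Arcadia's profit: π_A = (143 - 0.5Q)q_A - (7q_A + 2q_A²). Setting ∂π_A/∂q_A = 0: 136 - 5q_A - (1/2)(q_T) = 0.
Talus's profit: π_T = (143 - 0.5Q)q_T - (52q_T + (1/2)q_T²). Setting ∂π_T/∂q_T = 0: 91 - 2q_T - (1/2)(q_A) = 0.
Rearranging gives the reaction functions q_A = (136 - (1/2)q_T)/5 and q_T = (91 - (1/2)q_A)/2.
Solving the pair: q_A = 302/13, q_T = 516/13.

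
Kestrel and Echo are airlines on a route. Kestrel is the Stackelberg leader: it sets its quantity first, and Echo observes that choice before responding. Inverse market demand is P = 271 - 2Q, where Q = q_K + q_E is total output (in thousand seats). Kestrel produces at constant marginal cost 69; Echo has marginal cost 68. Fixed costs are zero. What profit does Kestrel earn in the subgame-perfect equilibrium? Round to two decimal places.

2525.06

Solve by backward induction. Given q_K, the follower Echo maximises π_E = (271 - 2q_K - 2q_E)q_E - 68q_E.
Follower FOC: 203 - 2q_K - 4q_E = 0, so q_E(q_K) = (203 - 2q_K)/4.
The leader anticipates this reaction. Substituting into P = 271 - 2Q gives P = 339/2 - q_K, so π_K = (339/2 - q_K)q_K - 69q_K.
The leader's first-order condition 201/2 - 2q_K = 0 yields q_K = 201/4.
Then q_E = (203 - 2·(201/4))/4 = 205/8.
Price P = 271 - 2·(607/8) = 477/4.
Kestrel's profit: (477/4 - 69)·(201/4) = 2525.0625.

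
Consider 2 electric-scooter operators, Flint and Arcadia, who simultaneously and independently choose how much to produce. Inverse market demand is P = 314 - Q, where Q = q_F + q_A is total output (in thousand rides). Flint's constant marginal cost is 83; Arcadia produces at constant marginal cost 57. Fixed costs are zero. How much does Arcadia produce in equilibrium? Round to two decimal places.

94.33

Flint's profit: π_F = (314 - Q)q_F - (83q_F). Setting ∂π_F/∂q_F = 0: 231 - 2q_F - (q_A) = 0.
Arcadia's profit: π_A = (314 - Q)q_A - (57q_A). Setting ∂π_A/∂q_A = 0: 257 - 2q_A - (q_F) = 0.
Rearranging gives the reaction functions q_F = (231 - q_A)/2 and q_A = (257 - q_F)/2.
Solving the pair: q_F = 205/3, q_A = 283/3.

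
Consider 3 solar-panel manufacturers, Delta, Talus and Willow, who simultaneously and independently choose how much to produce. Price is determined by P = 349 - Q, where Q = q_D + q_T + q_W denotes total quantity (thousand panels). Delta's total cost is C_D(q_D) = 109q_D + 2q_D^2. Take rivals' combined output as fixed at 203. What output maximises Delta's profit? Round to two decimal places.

6.17

With rivals' combined output fixed at 203, Delta's profit is π_D = (349 - 203 - q_D)q_D - (109q_D + 2q_D²) = (146 - q_D)q_D - (109q_D + 2q_D²).
∂π_D/∂q_D = 37 - 6q_D = 0, so q_D = 37/6.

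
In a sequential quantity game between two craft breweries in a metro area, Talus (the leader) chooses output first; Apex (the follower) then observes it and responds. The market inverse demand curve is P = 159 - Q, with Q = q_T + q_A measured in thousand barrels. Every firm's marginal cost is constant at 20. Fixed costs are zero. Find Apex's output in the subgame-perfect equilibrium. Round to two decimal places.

Solve by backward induction. Given q_T, the follower Apex maximises π_A = (159 - q_T - q_A)q_A - 20q_A.
Setting the follower's marginal profit to zero, 139 - q_T - 2q_A = 0, i.e. q_A = (139 - q_T)/2.
Talus substitutes q_A(q_T) into its own profit: π_T = q_T(159 - q_T - (139 - q_T)/2) - 20q_T = (179/2 - (1/2)q_T)q_T - 20q_T.
Leader FOC: 139/2 - q_T = 0, so q_T = 139/2.
Then q_A = (139 - 139/2)/2 = 139/4.

34.75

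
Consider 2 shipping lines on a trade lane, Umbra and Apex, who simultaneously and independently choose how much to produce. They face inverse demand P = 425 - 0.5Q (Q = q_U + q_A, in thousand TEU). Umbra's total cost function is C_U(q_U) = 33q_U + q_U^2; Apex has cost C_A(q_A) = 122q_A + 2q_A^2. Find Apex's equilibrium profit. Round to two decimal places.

5841.64

Umbra's profit: π_U = (425 - 0.5Q)q_U - (33q_U + q_U²). Setting ∂π_U/∂q_U = 0: 392 - 3q_U - (1/2)(q_A) = 0.
Apex's first-order condition: 303 - 5q_A - (1/2)(q_U) = 0.
So q_U = (392 - (1/2)q_A)/3 and q_A = (303 - (1/2)q_U)/5.
Solving the pair: q_U = 122.6102, q_A = 48.3390.
Price P = 425 - (1/2)·170.9492 = 339.5254.
Apex's profit: 339.5254·48.3390 - 122·48.3390 - 2·48.3390² = 5841.6432.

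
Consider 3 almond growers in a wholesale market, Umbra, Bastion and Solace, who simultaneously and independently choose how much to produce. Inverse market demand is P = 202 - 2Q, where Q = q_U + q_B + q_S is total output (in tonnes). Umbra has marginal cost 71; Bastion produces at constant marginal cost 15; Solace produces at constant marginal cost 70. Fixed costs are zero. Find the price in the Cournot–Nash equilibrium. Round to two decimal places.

89.50

Umbra's profit: π_U = (202 - 2Q)q_U - (71q_U). Setting ∂π_U/∂q_U = 0: 131 - 4q_U - 2(q_B + q_S) = 0.
Bastion's profit: π_B = (202 - 2Q)q_B - (15q_B). Setting ∂π_B/∂q_B = 0: 187 - 4q_B - 2(q_U + q_S) = 0.
Solace's first-order condition: 132 - 4q_S - 2(q_U + q_B) = 0.
Summing all 3 equations gives 450 − 8Q = 0, hence Q = 225/4.
Back-substituting: q_U = (131 − 225/2)/2 = 37/4, q_B = (187 − 225/2)/2 = 149/4, q_S = (132 − 225/2)/2 = 39/4.
Total output Q = 225/4, so price P = 202 - 2·(225/4) = 179/2.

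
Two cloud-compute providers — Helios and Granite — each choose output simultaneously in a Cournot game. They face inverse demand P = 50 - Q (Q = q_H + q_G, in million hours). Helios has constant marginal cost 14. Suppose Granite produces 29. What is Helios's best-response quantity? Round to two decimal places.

3.50

With the rival's output fixed at 29, Helios's profit is π_H = (50 - 29 - q_H)q_H - (14q_H) = (21 - q_H)q_H - (14q_H).
∂π_H/∂q_H = 7 - 2q_H = 0, so q_H = 7/2.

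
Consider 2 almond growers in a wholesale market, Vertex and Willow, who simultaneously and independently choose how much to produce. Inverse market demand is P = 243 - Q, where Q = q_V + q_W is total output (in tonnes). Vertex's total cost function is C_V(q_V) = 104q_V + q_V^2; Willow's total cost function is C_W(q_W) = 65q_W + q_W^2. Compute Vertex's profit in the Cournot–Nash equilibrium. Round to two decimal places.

Vertex's profit: π_V = (243 - Q)q_V - (104q_V + q_V²). Setting ∂π_V/∂q_V = 0: 139 - 4q_V - (q_W) = 0.
Willow's first-order condition: 178 - 4q_W - (q_V) = 0.
Best responses: q_V = (139 - q_W)/4, q_W = (178 - q_V)/4.
Substituting one into the other gives q_V = 126/5 and q_W = 191/5.
Price P = 243 - 317/5 = 898/5.
Vertex's profit: (898/5)·(126/5) - 104·(126/5) - (126/5)² = 1270.0800.

1270.08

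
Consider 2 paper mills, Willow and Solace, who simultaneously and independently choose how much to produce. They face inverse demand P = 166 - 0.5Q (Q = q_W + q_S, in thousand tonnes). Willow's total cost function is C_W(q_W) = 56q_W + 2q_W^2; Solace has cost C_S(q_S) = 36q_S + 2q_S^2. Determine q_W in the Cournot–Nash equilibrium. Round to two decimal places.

19.60

Willow's profit: π_W = (166 - 0.5Q)q_W - (56q_W + 2q_W²). Setting ∂π_W/∂q_W = 0: 110 - 5q_W - (1/2)(q_S) = 0.
Solace's first-order condition: 130 - 5q_S - (1/2)(q_W) = 0.
So q_W = (110 - (1/2)q_S)/5 and q_S = (130 - (1/2)q_W)/5.
Substituting one into the other gives q_W = 1940/99 and q_S = 24.0404.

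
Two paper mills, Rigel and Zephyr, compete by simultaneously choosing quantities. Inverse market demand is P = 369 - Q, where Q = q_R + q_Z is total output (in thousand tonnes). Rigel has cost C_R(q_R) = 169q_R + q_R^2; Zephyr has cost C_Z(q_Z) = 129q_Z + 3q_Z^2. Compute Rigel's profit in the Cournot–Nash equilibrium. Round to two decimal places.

3849.32

Rigel's profit: π_R = (369 - Q)q_R - (169q_R + q_R²). Setting ∂π_R/∂q_R = 0: 200 - 4q_R - (q_Z) = 0.
Zephyr's first-order condition: 240 - 8q_Z - (q_R) = 0.
So q_R = (200 - q_Z)/4 and q_Z = (240 - q_R)/8.
Solving the pair: q_R = 1360/31, q_Z = 760/31.
Price P = 369 - 68.3871 = 300.6129.
Rigel's profit: 300.6129·(1360/31) - 169·(1360/31) - (1360/31)² = 3849.3236.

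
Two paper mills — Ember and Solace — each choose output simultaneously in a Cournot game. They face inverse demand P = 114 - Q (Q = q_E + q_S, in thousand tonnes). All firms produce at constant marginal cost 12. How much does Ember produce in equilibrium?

34

Each firm earns π_i = (114 - Q)q_i - 12q_i.
Setting ∂π_i/∂q_i = 0 with rivals' quantities fixed: 102 - 2q_i - q_j = 0.
By symmetry each firm produces the same amount; substituting q_j = q_i yields q_i = 102/3 = 34.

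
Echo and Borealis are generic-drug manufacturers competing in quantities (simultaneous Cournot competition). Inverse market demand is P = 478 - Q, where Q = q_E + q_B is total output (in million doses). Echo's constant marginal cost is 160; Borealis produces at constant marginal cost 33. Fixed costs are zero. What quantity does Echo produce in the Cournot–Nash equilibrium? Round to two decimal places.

63.67

Echo's profit: π_E = (478 - Q)q_E - (160q_E). Setting ∂π_E/∂q_E = 0: 318 - 2q_E - (q_B) = 0.
Borealis's first-order condition: 445 - 2q_B - (q_E) = 0.
So q_E = (318 - q_B)/2 and q_B = (445 - q_E)/2.
Substituting one into the other gives q_E = 191/3 and q_B = 572/3.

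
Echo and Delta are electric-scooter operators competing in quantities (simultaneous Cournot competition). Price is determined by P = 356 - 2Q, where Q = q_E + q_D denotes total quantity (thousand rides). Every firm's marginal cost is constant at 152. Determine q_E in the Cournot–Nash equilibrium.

A representative firm's profit is π_i = q_i(356 - 2Q) - 152q_i.
First-order condition (treating rivals' output as given): 204 - 4q_i - 2q_j = 0.
With identical firms every q_j equals q_i, so q_j = q_i and 204 = 6q_i, giving q_i = 34.

34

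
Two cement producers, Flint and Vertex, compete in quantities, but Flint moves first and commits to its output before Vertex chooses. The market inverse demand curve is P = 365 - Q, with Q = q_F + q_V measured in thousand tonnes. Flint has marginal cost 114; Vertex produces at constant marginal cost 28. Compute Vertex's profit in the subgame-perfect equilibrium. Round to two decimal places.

16192.56

The follower Vertex best-responds to any q_F: π_V = (365 - Q)q_V - 28q_V.
Follower FOC: 337 - q_F - 2q_V = 0, so q_V(q_F) = (337 - q_F)/2.
The leader anticipates this reaction. Substituting into P = 365 - Q gives P = 393/2 - (1/2)q_F, so π_F = (393/2 - (1/2)q_F)q_F - 114q_F.
The leader's first-order condition 165/2 - q_F = 0 yields q_F = 165/2.
Then q_V = (337 - 165/2)/2 = 509/4.
Price P = 365 - 839/4 = 621/4.
Vertex's profit: (621/4 - 28)·(509/4) = 16192.5625.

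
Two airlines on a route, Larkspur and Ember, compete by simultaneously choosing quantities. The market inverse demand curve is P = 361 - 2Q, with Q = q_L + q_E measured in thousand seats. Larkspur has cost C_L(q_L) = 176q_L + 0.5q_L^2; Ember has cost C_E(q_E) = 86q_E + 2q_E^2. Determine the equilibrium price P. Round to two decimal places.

253.50

Larkspur's profit: π_L = (361 - 2Q)q_L - (176q_L + (1/2)q_L²). Setting ∂π_L/∂q_L = 0: 185 - 5q_L - 2(q_E) = 0.
Ember's profit: π_E = (361 - 2Q)q_E - (86q_E + 2q_E²). Setting ∂π_E/∂q_E = 0: 275 - 8q_E - 2(q_L) = 0.
So q_L = (185 - 2q_E)/5 and q_E = (275 - 2q_L)/8.
Solving the pair: q_L = 155/6, q_E = 335/12.
Total output Q = 215/4, so price P = 361 - 2·(215/4) = 507/2.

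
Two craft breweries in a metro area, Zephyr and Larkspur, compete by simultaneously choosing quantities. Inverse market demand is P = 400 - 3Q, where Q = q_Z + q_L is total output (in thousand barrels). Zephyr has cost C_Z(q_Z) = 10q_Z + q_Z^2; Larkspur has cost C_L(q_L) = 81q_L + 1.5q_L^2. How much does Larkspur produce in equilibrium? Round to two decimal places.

Zephyr's profit: π_Z = (400 - 3Q)q_Z - (10q_Z + q_Z²). Setting ∂π_Z/∂q_Z = 0: 390 - 8q_Z - 3(q_L) = 0.
Larkspur's profit: π_L = (400 - 3Q)q_L - (81q_L + (3/2)q_L²). Setting ∂π_L/∂q_L = 0: 319 - 9q_L - 3(q_Z) = 0.
Best responses: q_Z = (390 - 3q_L)/8, q_L = (319 - 3q_Z)/9.
Solving the pair: q_Z = 851/21, q_L = 1382/63.

21.94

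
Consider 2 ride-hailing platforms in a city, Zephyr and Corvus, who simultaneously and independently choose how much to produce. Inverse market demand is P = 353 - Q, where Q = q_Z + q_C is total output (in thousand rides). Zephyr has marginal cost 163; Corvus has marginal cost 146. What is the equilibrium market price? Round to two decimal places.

220.67

Zephyr's profit: π_Z = (353 - Q)q_Z - (163q_Z). Setting ∂π_Z/∂q_Z = 0: 190 - 2q_Z - (q_C) = 0.
Corvus's first-order condition: 207 - 2q_C - (q_Z) = 0.
Best responses: q_Z = (190 - q_C)/2, q_C = (207 - q_Z)/2.
Solving the pair: q_Z = 173/3, q_C = 224/3.
Total output Q = 397/3, so price P = 353 - 397/3 = 662/3.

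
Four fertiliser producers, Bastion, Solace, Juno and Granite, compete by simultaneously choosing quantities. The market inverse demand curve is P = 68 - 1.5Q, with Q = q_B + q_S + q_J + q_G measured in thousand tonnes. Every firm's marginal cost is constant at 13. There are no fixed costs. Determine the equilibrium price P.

A representative firm's profit is π_i = q_i(68 - 1.5Q) - 13q_i.
Setting ∂π_i/∂q_i = 0 with rivals' quantities fixed: 55 - 3q_i - (3/2)·Σ_{j≠i} q_j = 0.
With identical firms every q_j equals q_i, so Σ_{j≠i} q_j = 3q_i and 55 = (15/2)q_i, giving q_i = 22/3.
Total output Q = 88/3, so price P = 68 - (3/2)·(88/3) = 24.

24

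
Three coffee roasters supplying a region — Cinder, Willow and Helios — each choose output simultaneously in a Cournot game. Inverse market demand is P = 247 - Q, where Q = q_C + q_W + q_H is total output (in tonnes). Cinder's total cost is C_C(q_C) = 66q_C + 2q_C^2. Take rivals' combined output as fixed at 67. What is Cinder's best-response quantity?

With rivals' combined output fixed at 67, Cinder's profit is π_C = (247 - 67 - q_C)q_C - (66q_C + 2q_C²) = (180 - q_C)q_C - (66q_C + 2q_C²).
∂π_C/∂q_C = 114 - 6q_C = 0, so q_C = 19.

19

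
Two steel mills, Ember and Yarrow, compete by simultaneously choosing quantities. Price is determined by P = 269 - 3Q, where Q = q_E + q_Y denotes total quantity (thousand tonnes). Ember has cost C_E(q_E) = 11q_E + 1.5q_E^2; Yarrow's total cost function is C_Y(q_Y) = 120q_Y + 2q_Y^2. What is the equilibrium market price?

169

Ember's profit: π_E = (269 - 3Q)q_E - (11q_E + (3/2)q_E²). Setting ∂π_E/∂q_E = 0: 258 - 9q_E - 3(q_Y) = 0.
Yarrow's profit: π_Y = (269 - 3Q)q_Y - (120q_Y + 2q_Y²). Setting ∂π_Y/∂q_Y = 0: 149 - 10q_Y - 3(q_E) = 0.
Best responses: q_E = (258 - 3q_Y)/9, q_Y = (149 - 3q_E)/10.
Substituting one into the other gives q_E = 79/3 and q_Y = 7.
Total output Q = 100/3, so price P = 269 - 3·(100/3) = 169.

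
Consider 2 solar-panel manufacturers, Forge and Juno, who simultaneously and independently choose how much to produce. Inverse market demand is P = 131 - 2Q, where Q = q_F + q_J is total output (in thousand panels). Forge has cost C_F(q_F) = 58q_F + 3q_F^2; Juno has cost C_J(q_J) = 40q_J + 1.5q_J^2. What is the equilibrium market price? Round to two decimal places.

97.88

Forge's profit: π_F = (131 - 2Q)q_F - (58q_F + 3q_F²). Setting ∂π_F/∂q_F = 0: 73 - 10q_F - 2(q_J) = 0.
Juno's profit: π_J = (131 - 2Q)q_J - (40q_J + (3/2)q_J²). Setting ∂π_J/∂q_J = 0: 91 - 7q_J - 2(q_F) = 0.
So q_F = (73 - 2q_J)/10 and q_J = (91 - 2q_F)/7.
Substituting one into the other gives q_F = 329/66 and q_J = 382/33.
Total output Q = 1093/66, so price P = 131 - 2·(1093/66) = 97.8788.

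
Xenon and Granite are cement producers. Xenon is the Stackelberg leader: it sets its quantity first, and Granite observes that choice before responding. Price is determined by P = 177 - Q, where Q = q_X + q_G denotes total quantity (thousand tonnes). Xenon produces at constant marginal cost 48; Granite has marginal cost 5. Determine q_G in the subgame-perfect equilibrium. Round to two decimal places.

64.50

Solve by backward induction. Given q_X, the follower Granite maximises π_G = (177 - q_X - q_G)q_G - 5q_G.
∂π_G/∂q_G = 172 - q_X - 2q_G = 0 gives the reaction function q_G = (172 - q_X)/2.
Xenon substitutes q_G(q_X) into its own profit: π_X = q_X(177 - q_X - (172 - q_X)/2) - 48q_X = (91 - (1/2)q_X)q_X - 48q_X.
The leader's first-order condition 43 - q_X = 0 yields q_X = 43.
Then q_G = (172 - 43)/2 = 129/2.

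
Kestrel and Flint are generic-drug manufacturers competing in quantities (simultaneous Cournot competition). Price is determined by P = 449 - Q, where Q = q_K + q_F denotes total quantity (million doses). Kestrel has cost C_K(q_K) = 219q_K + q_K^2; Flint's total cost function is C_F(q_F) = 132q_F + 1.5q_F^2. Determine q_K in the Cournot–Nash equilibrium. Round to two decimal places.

43.84

Kestrel's profit: π_K = (449 - Q)q_K - (219q_K + q_K²). Setting ∂π_K/∂q_K = 0: 230 - 4q_K - (q_F) = 0.
Flint's first-order condition: 317 - 5q_F - (q_K) = 0.
Rearranging gives the reaction functions q_K = (230 - q_F)/4 and q_F = (317 - q_K)/5.
Substituting one into the other gives q_K = 833/19 and q_F = 1038/19.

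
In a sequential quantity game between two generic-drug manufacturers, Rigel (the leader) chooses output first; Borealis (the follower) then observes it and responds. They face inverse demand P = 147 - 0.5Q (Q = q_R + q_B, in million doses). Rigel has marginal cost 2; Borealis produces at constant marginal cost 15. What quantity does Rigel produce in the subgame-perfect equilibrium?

Solve by backward induction. Given q_R, the follower Borealis maximises π_B = (147 - (1/2)q_R - (1/2)q_B)q_B - 15q_B.
Follower FOC: 132 - (1/2)q_R - q_B = 0, so q_B(q_R) = (132 - (1/2)q_R).
The leader anticipates this reaction. Substituting into P = 147 - 0.5Q gives P = 81 - (1/4)q_R, so π_R = (81 - (1/4)q_R)q_R - 2q_R.
Maximising: ∂π_R/∂q_R = 79 - (1/2)q_R = 0, giving q_R = 158.
Then q_B = (132 - (1/2)·158) = 53.

158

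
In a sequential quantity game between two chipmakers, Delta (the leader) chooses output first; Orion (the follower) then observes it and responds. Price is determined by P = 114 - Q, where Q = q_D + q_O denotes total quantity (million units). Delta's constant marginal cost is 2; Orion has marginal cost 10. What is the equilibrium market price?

32

Solve by backward induction. Given q_D, the follower Orion maximises π_O = (114 - q_D - q_O)q_O - 10q_O.
∂π_O/∂q_O = 104 - q_D - 2q_O = 0 gives the reaction function q_O = (104 - q_D)/2.
The leader anticipates this reaction. Substituting into P = 114 - Q gives P = 62 - (1/2)q_D, so π_D = (62 - (1/2)q_D)q_D - 2q_D.
Leader FOC: 60 - q_D = 0, so q_D = 60.
Then q_O = (104 - 60)/2 = 22.
Total output Q = 82, so price P = 114 - 82 = 32.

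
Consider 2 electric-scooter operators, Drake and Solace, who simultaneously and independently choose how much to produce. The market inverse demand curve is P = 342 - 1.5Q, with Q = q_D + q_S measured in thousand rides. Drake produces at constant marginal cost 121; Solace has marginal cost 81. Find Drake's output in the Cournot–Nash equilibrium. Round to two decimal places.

40.22

Drake's profit: π_D = (342 - 1.5Q)q_D - (121q_D). Setting ∂π_D/∂q_D = 0: 221 - 3q_D - (3/2)(q_S) = 0.
Solace's profit: π_S = (342 - 1.5Q)q_S - (81q_S). Setting ∂π_S/∂q_S = 0: 261 - 3q_S - (3/2)(q_D) = 0.
Best responses: q_D = (221 - (3/2)q_S)/3, q_S = (261 - (3/2)q_D)/3.
Substituting one into the other gives q_D = 362/9 and q_S = 602/9.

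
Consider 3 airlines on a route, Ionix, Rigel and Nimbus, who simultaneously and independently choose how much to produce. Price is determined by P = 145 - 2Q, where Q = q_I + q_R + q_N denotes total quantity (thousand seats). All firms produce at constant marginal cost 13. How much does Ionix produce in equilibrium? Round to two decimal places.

16.50

Each firm earns π_i = (145 - 2Q)q_i - 13q_i.
First-order condition (treating rivals' output as given): 132 - 4q_i - 2·Σ_{j≠i} q_j = 0.
With identical firms every q_j equals q_i, so Σ_{j≠i} q_j = 2q_i and 132 = 8q_i, giving q_i = 33/2.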